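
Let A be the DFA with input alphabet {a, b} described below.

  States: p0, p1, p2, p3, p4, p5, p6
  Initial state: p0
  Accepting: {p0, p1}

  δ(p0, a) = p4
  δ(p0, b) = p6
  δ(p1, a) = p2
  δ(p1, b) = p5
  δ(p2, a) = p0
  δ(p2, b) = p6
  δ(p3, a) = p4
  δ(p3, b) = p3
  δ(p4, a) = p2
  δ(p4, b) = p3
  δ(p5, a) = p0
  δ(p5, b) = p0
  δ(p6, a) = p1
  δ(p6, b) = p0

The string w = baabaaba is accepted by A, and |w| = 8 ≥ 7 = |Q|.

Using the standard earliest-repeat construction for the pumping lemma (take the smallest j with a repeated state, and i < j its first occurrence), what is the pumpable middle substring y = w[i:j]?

Run of A on w = b a a b a a b a:
  step 0: p0  (start)
  step 1: p6  (read b: p0→p6)
  step 2: p1  (read a: p6→p1)
  step 3: p2  (read a: p1→p2)
  step 4: p6  (read b: p2→p6)   ← first repeat (p6 seen earlier)
  step 5: p1  (read a: p6→p1)
  step 6: p2  (read a: p1→p2)
  step 7: p6  (read b: p2→p6)
  step 8: p1  (read a: p6→p1)

So i = 1, j = 4, giving x = w[0:1] = b, y = w[1:4] = aab, z = w[4:8] = aaba.
Check: |xy| = 4 ≤ 7 and |y| = 3 ≥ 1. Reading y takes A from p6 back to p6, so every xyⁱz is accepted.
Since A has 7 states, any run of length ≥ 7 visits 7+1 states, so by pigeonhole some state repeats within the first 7 steps — that repeat gives the pumpable loop.

aab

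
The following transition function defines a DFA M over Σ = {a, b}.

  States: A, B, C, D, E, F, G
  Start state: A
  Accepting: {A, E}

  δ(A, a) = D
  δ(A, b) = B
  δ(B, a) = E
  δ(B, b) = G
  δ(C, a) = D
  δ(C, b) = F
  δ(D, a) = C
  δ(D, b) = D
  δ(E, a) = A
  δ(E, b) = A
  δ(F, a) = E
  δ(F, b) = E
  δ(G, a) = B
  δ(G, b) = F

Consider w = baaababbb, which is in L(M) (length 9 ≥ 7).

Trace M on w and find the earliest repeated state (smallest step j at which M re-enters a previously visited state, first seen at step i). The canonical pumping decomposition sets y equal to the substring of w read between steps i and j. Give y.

baa

Run of M on w = b a a a b a b b b:
  step 0: A  (start)
  step 1: B  (read b: A→B)
  step 2: E  (read a: B→E)
  step 3: A  (read a: E→A)   ← first repeat (A seen earlier)
  step 4: D  (read a: A→D)
  step 5: D  (read b: D→D)
  step 6: C  (read a: D→C)
  step 7: F  (read b: C→F)
  step 8: E  (read b: F→E)
  step 9: A  (read b: E→A)

So i = 0, j = 3, giving x = w[0:0] = ε, y = w[0:3] = baa, z = w[3:9] = ababbb.
Check: |xy| = 3 ≤ 7 and |y| = 3 ≥ 1. Reading y takes M from A back to A, so every xyⁱz is accepted.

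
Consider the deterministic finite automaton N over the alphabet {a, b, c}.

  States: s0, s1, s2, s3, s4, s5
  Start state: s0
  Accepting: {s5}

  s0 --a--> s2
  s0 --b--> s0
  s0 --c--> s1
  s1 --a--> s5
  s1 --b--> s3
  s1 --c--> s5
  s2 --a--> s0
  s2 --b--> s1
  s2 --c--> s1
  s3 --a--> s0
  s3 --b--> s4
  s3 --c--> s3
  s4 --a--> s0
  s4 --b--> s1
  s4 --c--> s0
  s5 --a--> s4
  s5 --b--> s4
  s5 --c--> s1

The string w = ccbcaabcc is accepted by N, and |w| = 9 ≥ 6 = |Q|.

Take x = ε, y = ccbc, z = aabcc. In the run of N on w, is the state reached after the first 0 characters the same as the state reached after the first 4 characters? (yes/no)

Run of N on the first 4 characters of w = c c b c:
  step 0: s0  (start)
  step 1: s1  (read c: s0→s1)
  step 2: s5  (read c: s1→s5)
  step 3: s4  (read b: s5→s4)
  step 4: s0  (read c: s4→s0)

After x (step 0): s0. After xy (step 4): s0.
They match, so y = ccbc drives N around a cycle from s0 back to itself; pumping y any number of times keeps N in s0 before reading z, and xyⁱz ∈ L(N) for every i ≥ 0.

yes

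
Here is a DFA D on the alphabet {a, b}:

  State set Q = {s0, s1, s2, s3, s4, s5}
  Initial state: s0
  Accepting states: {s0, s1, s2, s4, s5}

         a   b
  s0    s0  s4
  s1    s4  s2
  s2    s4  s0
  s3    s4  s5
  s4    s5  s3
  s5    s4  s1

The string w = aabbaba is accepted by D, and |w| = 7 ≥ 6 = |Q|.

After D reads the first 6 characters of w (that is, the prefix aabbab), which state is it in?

s3

State sequence: s0 -a-> s0 -a-> s0 -b-> s4 -b-> s3 -a-> s4 -b-> s3

After reading 6 characters, D is in state s3.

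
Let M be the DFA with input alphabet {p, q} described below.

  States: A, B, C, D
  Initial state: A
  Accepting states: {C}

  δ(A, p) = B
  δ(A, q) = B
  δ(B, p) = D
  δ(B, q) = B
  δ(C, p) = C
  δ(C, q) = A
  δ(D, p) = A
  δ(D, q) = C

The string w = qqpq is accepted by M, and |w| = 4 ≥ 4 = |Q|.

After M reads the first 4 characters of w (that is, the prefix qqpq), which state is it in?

C

Run of M on the first 4 characters of w = q q p q:
  step 0: A  (start)
  step 1: B  (read q: A→B)
  step 2: B  (read q: B→B)
  step 3: D  (read p: B→D)
  step 4: C  (read q: D→C)

After reading 4 characters, M is in state C.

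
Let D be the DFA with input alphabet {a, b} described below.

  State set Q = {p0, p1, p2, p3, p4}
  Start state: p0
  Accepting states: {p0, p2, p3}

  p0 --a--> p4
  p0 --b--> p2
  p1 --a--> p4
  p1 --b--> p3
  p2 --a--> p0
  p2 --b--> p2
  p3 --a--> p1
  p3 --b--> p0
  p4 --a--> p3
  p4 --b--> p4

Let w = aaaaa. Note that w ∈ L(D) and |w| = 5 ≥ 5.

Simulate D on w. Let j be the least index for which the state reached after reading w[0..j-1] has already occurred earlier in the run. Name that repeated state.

p4

State sequence: p0 -a-> p4 -a-> p3 -a-> p1 -a-> p4 -a-> p3
First repeat at step 4: p4 was already visited.

The earliest repeat is at step j = 4: D is in p4, which it already visited at step i = 1.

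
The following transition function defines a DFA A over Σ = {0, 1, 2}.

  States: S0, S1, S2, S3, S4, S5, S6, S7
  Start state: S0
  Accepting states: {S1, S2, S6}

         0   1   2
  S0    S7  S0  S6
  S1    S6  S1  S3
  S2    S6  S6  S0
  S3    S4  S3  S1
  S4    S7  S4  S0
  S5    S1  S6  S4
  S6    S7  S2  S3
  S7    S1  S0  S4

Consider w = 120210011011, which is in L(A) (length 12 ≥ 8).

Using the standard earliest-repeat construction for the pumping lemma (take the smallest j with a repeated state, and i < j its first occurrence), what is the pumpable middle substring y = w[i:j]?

1

Run of A on w = 1 2 0 2 1 0 0 1 1 0 1 1:
  step 0: S0  (start)
  step 1: S0  (read 1: S0→S0)   ← first repeat (S0 seen earlier)
  step 2: S6  (read 2: S0→S6)
  step 3: S7  (read 0: S6→S7)
  step 4: S4  (read 2: S7→S4)
  step 5: S4  (read 1: S4→S4)
  step 6: S7  (read 0: S4→S7)
  step 7: S1  (read 0: S7→S1)
  step 8: S1  (read 1: S1→S1)
  step 9: S1  (read 1: S1→S1)
  step 10: S6  (read 0: S1→S6)
  step 11: S2  (read 1: S6→S2)
  step 12: S6  (read 1: S2→S6)

So i = 0, j = 1, giving x = w[0:0] = ε, y = w[0:1] = 1, z = w[1:12] = 20210011011.
Check: |xy| = 1 ≤ 8 and |y| = 1 ≥ 1. Reading y takes A from S0 back to S0, so every xyⁱz is accepted.
The DFA has 8 states, so the proof of the pumping lemma guarantees a repeated state among the first 8+1 visited; the segment between the two visits is the pumpable y.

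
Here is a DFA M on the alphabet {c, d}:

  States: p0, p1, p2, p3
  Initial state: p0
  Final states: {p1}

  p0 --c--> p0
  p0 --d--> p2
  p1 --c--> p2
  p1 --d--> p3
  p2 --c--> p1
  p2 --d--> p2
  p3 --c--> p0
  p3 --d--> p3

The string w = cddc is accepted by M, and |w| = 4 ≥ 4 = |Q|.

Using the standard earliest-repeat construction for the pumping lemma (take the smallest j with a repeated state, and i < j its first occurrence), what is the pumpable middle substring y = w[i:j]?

Run of M on w = c d d c:
  step 0: p0  (start)
  step 1: p0  (read c: p0→p0)   ← first repeat (p0 seen earlier)
  step 2: p2  (read d: p0→p2)
  step 3: p2  (read d: p2→p2)
  step 4: p1  (read c: p2→p1)

So i = 0, j = 1, giving x = w[0:0] = ε, y = w[0:1] = c, z = w[1:4] = ddc.
Check: |xy| = 1 ≤ 4 and |y| = 1 ≥ 1. Reading y takes M from p0 back to p0, so every xyⁱz is accepted.
The DFA has 4 states, so the proof of the pumping lemma guarantees a repeated state among the first 4+1 visited; the segment between the two visits is the pumpable y.

c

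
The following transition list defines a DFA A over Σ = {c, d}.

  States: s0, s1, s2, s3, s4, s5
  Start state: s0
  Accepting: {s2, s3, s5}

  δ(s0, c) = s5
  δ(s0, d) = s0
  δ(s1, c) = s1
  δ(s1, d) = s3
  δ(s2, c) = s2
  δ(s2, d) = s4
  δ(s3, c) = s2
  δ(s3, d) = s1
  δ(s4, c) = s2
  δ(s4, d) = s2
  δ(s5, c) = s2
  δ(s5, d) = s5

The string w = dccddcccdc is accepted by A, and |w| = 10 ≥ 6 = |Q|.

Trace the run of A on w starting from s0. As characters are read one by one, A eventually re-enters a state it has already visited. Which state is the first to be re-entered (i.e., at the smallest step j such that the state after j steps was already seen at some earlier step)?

s0

State sequence: s0 -d-> s0 -c-> s5 -c-> s2 -d-> s4 -d-> s2 -c-> s2 -c-> s2 -c-> s2 -d-> s4 -c-> s2
First repeat at step 1: s0 was already visited.

The earliest repeat is at step j = 1: A is in s0, which it already visited at step i = 0.
With |Q| = 6, pigeonhole forces a state repeat no later than step 6; the substring read between the first and second visits to that state can be pumped.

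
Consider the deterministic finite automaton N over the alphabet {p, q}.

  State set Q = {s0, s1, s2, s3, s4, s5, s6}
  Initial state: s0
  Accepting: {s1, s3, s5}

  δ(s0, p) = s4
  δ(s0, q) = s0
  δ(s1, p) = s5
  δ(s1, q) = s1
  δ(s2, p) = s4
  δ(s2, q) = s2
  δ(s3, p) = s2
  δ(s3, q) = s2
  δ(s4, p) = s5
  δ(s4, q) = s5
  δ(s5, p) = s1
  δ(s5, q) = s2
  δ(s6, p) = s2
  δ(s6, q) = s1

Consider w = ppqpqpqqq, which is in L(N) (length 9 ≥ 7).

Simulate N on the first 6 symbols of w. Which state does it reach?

s1

State sequence: s0 -p-> s4 -p-> s5 -q-> s2 -p-> s4 -q-> s5 -p-> s1

After reading 6 characters, N is in state s1.
(This kind of state-tracing is the core of the pumping-lemma construction: with 7 states, pigeonhole forces a repeat within the first 7 steps.)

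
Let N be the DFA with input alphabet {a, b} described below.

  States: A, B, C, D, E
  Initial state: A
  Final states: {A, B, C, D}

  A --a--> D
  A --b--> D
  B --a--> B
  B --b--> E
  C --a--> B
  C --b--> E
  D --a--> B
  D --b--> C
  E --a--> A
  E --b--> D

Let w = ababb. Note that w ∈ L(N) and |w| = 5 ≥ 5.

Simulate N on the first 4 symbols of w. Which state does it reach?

State sequence: A -a-> D -b-> C -a-> B -b-> E

After reading 4 characters, N is in state E.

E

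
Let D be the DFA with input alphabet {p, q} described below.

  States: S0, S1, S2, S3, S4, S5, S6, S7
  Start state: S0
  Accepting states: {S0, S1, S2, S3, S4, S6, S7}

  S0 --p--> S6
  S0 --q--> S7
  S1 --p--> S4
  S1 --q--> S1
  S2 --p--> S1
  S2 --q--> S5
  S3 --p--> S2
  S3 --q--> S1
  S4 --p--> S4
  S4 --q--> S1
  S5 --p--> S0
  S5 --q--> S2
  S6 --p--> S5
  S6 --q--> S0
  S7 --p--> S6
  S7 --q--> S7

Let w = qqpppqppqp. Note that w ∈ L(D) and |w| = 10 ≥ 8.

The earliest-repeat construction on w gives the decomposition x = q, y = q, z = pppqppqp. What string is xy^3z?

qqqqpppqppqp

xy^3z = q·q·q·q·pppqppqp = qqqqpppqppqp.
Reading y = q takes D from S7 back to S7, so after x·y·y·y the machine is still in S7, and z then leads to the accepting state S1. Hence qqqqpppqppqp ∈ L(D).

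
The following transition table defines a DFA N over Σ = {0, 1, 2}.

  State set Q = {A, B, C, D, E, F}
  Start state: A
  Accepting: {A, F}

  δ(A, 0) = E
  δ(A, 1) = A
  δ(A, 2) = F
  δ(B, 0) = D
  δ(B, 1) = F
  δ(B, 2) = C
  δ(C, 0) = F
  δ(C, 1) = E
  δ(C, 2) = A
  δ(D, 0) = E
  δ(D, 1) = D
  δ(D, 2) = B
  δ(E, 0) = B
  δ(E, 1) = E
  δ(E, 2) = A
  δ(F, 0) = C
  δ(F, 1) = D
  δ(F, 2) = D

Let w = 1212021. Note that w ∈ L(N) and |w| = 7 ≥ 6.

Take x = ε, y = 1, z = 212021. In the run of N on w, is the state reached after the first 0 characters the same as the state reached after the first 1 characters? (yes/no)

yes

State sequence: A -1-> A

After x (step 0): A. After xy (step 1): A.
They match, so y = 1 drives N around a cycle from A back to itself; pumping y any number of times keeps N in A before reading z, and xyⁱz ∈ L(N) for every i ≥ 0.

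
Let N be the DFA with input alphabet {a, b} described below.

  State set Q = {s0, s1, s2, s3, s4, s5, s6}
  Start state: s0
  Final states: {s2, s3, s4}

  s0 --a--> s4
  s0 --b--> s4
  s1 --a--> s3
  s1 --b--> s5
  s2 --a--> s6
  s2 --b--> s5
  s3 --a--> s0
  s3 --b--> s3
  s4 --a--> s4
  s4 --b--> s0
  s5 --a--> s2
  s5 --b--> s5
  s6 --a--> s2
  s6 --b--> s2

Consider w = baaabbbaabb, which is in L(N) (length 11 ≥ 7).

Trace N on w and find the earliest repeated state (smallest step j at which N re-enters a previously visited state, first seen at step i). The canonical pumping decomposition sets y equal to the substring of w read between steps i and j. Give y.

a

State sequence: s0 -b-> s4 -a-> s4 -a-> s4 -a-> s4 -b-> s0 -b-> s4 -b-> s0 -a-> s4 -a-> s4 -b-> s0 -b-> s4
First repeat at step 2: s4 was already visited.

So i = 1, j = 2, giving x = w[0:1] = b, y = w[1:2] = a, z = w[2:11] = aabbbaabb.
Check: |xy| = 2 ≤ 7 and |y| = 1 ≥ 1. Reading y takes N from s4 back to s4, so every xyⁱz is accepted.
The DFA has 7 states, so the proof of the pumping lemma guarantees a repeated state among the first 7+1 visited; the segment between the two visits is the pumpable y.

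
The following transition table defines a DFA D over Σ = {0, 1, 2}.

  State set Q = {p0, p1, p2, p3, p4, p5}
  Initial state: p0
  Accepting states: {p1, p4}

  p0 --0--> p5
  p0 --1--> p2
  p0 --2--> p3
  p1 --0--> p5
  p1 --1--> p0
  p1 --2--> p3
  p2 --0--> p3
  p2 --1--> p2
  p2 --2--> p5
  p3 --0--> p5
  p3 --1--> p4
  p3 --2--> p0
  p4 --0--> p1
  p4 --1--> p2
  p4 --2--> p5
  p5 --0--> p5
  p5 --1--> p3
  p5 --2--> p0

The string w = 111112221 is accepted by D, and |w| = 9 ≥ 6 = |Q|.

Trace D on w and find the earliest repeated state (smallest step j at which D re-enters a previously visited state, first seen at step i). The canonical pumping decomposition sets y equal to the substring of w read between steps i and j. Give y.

1

State sequence: p0 -1-> p2 -1-> p2 -1-> p2 -1-> p2 -1-> p2 -2-> p5 -2-> p0 -2-> p3 -1-> p4
First repeat at step 2: p2 was already visited.

So i = 1, j = 2, giving x = w[0:1] = 1, y = w[1:2] = 1, z = w[2:9] = 1112221.
Check: |xy| = 2 ≤ 6 and |y| = 1 ≥ 1. Reading y takes D from p2 back to p2, so every xyⁱz is accepted.
Since D has 6 states, any run of length ≥ 6 visits 6+1 states, so by pigeonhole some state repeats within the first 6 steps — that repeat gives the pumpable loop.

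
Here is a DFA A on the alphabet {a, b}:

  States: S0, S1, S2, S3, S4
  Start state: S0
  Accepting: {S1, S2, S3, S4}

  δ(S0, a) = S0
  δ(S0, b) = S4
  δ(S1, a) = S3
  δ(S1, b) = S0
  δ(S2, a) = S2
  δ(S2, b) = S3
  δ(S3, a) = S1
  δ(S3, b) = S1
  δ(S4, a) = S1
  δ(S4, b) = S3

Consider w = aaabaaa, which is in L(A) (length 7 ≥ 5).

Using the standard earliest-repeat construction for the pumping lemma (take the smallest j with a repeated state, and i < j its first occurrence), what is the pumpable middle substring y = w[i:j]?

State sequence: S0 -a-> S0 -a-> S0 -a-> S0 -b-> S4 -a-> S1 -a-> S3 -a-> S1
First repeat at step 1: S0 was already visited.

So i = 0, j = 1, giving x = w[0:0] = ε, y = w[0:1] = a, z = w[1:7] = aabaaa.
Check: |xy| = 1 ≤ 5 and |y| = 1 ≥ 1. Reading y takes A from S0 back to S0, so every xyⁱz is accepted.

a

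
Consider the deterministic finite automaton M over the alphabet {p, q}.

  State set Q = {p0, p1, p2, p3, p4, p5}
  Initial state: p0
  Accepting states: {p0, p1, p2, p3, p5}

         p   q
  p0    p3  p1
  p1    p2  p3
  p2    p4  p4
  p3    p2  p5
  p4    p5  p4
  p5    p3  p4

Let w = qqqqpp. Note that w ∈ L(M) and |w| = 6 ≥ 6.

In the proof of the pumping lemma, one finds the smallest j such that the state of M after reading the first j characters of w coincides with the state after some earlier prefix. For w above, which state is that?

p5

State sequence: p0 -q-> p1 -q-> p3 -q-> p5 -q-> p4 -p-> p5 -p-> p3
First repeat at step 5: p5 was already visited.

The earliest repeat is at step j = 5: M is in p5, which it already visited at step i = 3.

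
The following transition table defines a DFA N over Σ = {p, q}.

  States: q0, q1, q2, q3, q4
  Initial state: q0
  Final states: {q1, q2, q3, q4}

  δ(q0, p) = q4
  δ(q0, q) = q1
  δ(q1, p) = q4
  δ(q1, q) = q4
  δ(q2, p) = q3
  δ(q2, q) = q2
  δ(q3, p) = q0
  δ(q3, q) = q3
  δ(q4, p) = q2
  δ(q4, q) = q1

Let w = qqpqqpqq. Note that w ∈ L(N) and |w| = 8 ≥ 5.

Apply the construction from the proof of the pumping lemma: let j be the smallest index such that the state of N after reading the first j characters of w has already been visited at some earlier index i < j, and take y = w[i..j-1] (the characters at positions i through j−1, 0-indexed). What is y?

Run of N on w = q q p q q p q q:
  step 0: q0  (start)
  step 1: q1  (read q: q0→q1)
  step 2: q4  (read q: q1→q4)
  step 3: q2  (read p: q4→q2)
  step 4: q2  (read q: q2→q2)   ← first repeat (q2 seen earlier)
  step 5: q2  (read q: q2→q2)
  step 6: q3  (read p: q2→q3)
  step 7: q3  (read q: q3→q3)
  step 8: q3  (read q: q3→q3)

So i = 3, j = 4, giving x = w[0:3] = qqp, y = w[3:4] = q, z = w[4:8] = qpqq.
Check: |xy| = 4 ≤ 5 and |y| = 1 ≥ 1. Reading y takes N from q2 back to q2, so every xyⁱz is accepted.
The DFA has 5 states, so the proof of the pumping lemma guarantees a repeated state among the first 5+1 visited; the segment between the two visits is the pumpable y.

q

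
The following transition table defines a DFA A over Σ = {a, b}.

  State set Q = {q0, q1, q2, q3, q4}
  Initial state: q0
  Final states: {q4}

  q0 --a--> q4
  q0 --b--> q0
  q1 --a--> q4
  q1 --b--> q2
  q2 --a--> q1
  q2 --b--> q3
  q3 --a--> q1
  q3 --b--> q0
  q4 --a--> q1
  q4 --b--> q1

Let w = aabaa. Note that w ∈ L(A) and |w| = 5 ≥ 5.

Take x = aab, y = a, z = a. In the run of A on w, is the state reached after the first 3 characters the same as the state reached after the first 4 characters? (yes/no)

no

Run of A on the first 4 characters of w = a a b a:
  step 0: q0  (start)
  step 1: q4  (read a: q0→q4)
  step 2: q1  (read a: q4→q1)
  step 3: q2  (read b: q1→q2)
  step 4: q1  (read a: q2→q1)

After x (step 3): q2. After xy (step 4): q1.
They differ (q2 ≠ q1), so y is not a cycle from the state after x; this split is not the one the pumping-lemma construction produces, and pumping y need not keep the string in L(A).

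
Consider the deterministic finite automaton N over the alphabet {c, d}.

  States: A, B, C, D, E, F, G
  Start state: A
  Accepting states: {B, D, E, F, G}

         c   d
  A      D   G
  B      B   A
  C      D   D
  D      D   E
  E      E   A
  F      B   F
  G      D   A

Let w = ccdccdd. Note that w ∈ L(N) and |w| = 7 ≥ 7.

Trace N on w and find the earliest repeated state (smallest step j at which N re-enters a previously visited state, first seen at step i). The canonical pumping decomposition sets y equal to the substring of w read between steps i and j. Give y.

Run of N on w = c c d c c d d:
  step 0: A  (start)
  step 1: D  (read c: A→D)
  step 2: D  (read c: D→D)   ← first repeat (D seen earlier)
  step 3: E  (read d: D→E)
  step 4: E  (read c: E→E)
  step 5: E  (read c: E→E)
  step 6: A  (read d: E→A)
  step 7: G  (read d: A→G)

So i = 1, j = 2, giving x = w[0:1] = c, y = w[1:2] = c, z = w[2:7] = dccdd.
Check: |xy| = 2 ≤ 7 and |y| = 1 ≥ 1. Reading y takes N from D back to D, so every xyⁱz is accepted.
With |Q| = 7, pigeonhole forces a state repeat no later than step 7; the substring read between the first and second visits to that state can be pumped.

c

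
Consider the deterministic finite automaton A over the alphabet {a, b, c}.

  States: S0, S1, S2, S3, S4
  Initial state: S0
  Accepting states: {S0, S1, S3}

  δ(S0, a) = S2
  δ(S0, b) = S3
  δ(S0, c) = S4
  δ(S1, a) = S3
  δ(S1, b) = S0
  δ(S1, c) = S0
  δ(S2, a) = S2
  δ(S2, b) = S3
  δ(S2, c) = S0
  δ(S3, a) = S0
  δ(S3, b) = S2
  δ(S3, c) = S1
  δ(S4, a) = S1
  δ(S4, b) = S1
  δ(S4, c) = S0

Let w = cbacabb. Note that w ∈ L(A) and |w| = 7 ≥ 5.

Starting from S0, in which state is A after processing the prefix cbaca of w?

State sequence: S0 -c-> S4 -b-> S1 -a-> S3 -c-> S1 -a-> S3

After reading 5 characters, A is in state S3.
(This kind of state-tracing is the core of the pumping-lemma construction: with 5 states, pigeonhole forces a repeat within the first 5 steps.)

S3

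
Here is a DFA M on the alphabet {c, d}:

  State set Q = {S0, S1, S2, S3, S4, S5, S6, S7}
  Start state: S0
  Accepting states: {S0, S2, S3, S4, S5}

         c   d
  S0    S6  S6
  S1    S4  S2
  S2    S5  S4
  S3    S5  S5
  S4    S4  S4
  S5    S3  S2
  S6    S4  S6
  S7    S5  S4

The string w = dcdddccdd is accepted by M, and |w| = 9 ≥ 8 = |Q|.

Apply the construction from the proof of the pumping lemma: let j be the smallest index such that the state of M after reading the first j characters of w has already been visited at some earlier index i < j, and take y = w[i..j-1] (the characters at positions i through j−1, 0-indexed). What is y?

d

State sequence: S0 -d-> S6 -c-> S4 -d-> S4 -d-> S4 -d-> S4 -c-> S4 -c-> S4 -d-> S4 -d-> S4
First repeat at step 3: S4 was already visited.

So i = 2, j = 3, giving x = w[0:2] = dc, y = w[2:3] = d, z = w[3:9] = ddccdd.
Check: |xy| = 3 ≤ 8 and |y| = 1 ≥ 1. Reading y takes M from S4 back to S4, so every xyⁱz is accepted.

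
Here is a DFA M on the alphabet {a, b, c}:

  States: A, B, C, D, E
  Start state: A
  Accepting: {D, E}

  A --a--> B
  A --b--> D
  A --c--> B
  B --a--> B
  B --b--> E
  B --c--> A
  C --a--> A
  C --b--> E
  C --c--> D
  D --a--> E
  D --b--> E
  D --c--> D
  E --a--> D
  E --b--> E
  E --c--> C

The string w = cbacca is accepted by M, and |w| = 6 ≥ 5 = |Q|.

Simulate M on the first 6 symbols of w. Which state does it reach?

E

Run of M on the first 6 characters of w = c b a c c a:
  step 0: A  (start)
  step 1: B  (read c: A→B)
  step 2: E  (read b: B→E)
  step 3: D  (read a: E→D)
  step 4: D  (read c: D→D)
  step 5: D  (read c: D→D)
  step 6: E  (read a: D→E)

After reading 6 characters, M is in state E.
(This kind of state-tracing is the core of the pumping-lemma construction: with 5 states, pigeonhole forces a repeat within the first 5 steps.)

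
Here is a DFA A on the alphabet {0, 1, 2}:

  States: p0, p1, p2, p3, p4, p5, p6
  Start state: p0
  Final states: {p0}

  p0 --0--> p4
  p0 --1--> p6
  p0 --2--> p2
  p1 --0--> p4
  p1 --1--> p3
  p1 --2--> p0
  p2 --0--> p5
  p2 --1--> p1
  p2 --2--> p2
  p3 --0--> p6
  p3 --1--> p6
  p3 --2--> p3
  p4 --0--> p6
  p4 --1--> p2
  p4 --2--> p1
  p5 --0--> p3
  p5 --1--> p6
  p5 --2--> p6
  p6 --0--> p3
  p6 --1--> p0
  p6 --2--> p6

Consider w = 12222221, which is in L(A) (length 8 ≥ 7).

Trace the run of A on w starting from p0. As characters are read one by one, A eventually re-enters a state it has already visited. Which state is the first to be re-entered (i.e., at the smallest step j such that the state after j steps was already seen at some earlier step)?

p6

Run of A on w = 1 2 2 2 2 2 2 1:
  step 0: p0  (start)
  step 1: p6  (read 1: p0→p6)
  step 2: p6  (read 2: p6→p6)   ← first repeat (p6 seen earlier)
  step 3: p6  (read 2: p6→p6)
  step 4: p6  (read 2: p6→p6)
  step 5: p6  (read 2: p6→p6)
  step 6: p6  (read 2: p6→p6)
  step 7: p6  (read 2: p6→p6)
  step 8: p0  (read 1: p6→p0)

The earliest repeat is at step j = 2: A is in p6, which it already visited at step i = 1.
Pumping length from the standard proof: p = 7 (the number of states). The repeated state found above gives |xy| = j ≤ 7 and |y| = j − i ≥ 1.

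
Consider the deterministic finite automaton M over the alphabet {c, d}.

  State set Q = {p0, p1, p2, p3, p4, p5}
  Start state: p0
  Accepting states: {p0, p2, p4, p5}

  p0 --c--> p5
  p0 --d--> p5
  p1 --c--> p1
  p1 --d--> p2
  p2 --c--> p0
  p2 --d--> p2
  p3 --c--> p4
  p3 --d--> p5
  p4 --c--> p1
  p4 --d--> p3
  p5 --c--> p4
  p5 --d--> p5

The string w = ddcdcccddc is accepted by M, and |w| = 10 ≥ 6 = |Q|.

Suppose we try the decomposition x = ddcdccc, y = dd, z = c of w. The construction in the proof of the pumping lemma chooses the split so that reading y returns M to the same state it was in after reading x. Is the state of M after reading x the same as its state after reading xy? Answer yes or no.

State sequence: p0 -d-> p5 -d-> p5 -c-> p4 -d-> p3 -c-> p4 -c-> p1 -c-> p1 -d-> p2 -d-> p2

After x (step 7): p1. After xy (step 9): p2.
They differ (p1 ≠ p2), so y is not a cycle from the state after x; this split is not the one the pumping-lemma construction produces, and pumping y need not keep the string in L(M).

no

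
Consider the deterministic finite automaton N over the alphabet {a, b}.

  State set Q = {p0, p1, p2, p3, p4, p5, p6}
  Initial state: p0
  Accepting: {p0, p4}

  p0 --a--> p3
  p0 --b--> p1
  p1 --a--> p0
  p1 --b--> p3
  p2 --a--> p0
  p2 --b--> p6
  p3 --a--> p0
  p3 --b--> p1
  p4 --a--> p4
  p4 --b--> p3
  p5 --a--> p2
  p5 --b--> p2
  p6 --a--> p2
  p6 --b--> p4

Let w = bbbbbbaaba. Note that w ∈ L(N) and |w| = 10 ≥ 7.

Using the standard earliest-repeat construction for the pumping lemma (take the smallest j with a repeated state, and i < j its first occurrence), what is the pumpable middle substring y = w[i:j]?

Run of N on w = b b b b b b a a b a:
  step 0: p0  (start)
  step 1: p1  (read b: p0→p1)
  step 2: p3  (read b: p1→p3)
  step 3: p1  (read b: p3→p1)   ← first repeat (p1 seen earlier)
  step 4: p3  (read b: p1→p3)
  step 5: p1  (read b: p3→p1)
  step 6: p3  (read b: p1→p3)
  step 7: p0  (read a: p3→p0)
  step 8: p3  (read a: p0→p3)
  step 9: p1  (read b: p3→p1)
  step 10: p0  (read a: p1→p0)

So i = 1, j = 3, giving x = w[0:1] = b, y = w[1:3] = bb, z = w[3:10] = bbbaaba.
Check: |xy| = 3 ≤ 7 and |y| = 2 ≥ 1. Reading y takes N from p1 back to p1, so every xyⁱz is accepted.
With |Q| = 7, pigeonhole forces a state repeat no later than step 7; the substring read between the first and second visits to that state can be pumped.

bb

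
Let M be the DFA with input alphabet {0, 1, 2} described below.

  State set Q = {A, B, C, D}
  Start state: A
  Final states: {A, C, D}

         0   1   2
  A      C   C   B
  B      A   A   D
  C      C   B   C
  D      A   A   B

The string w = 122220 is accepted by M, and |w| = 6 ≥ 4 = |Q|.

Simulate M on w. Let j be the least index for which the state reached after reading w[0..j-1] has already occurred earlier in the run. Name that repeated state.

State sequence: A -1-> C -2-> C -2-> C -2-> C -2-> C -0-> C
First repeat at step 2: C was already visited.

The earliest repeat is at step j = 2: M is in C, which it already visited at step i = 1.
With |Q| = 4, pigeonhole forces a state repeat no later than step 4; the substring read between the first and second visits to that state can be pumped.

C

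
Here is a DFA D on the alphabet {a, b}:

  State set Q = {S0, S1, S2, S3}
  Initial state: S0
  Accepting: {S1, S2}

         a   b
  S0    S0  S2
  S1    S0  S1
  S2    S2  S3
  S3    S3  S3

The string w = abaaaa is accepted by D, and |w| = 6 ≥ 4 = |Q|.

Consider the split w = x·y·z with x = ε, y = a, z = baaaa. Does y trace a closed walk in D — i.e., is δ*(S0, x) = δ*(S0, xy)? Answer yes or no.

Run of D on the first 1 characters of w = a:
  step 0: S0  (start)
  step 1: S0  (read a: S0→S0)

After x (step 0): S0. After xy (step 1): S0.
They match, so y = a drives D around a cycle from S0 back to itself; pumping y any number of times keeps D in S0 before reading z, and xyⁱz ∈ L(D) for every i ≥ 0.

yes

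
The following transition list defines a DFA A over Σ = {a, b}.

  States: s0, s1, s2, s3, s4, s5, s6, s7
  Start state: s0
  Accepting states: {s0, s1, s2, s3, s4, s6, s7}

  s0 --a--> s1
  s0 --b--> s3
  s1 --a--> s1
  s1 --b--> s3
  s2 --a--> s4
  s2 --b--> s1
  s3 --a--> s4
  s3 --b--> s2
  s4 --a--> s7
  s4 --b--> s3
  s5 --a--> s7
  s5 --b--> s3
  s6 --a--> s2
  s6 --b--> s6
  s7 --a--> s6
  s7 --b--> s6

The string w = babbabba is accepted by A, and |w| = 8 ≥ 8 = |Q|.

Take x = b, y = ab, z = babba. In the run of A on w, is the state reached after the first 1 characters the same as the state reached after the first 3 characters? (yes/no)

yes

Run of A on the first 3 characters of w = b a b:
  step 0: s0  (start)
  step 1: s3  (read b: s0→s3)
  step 2: s4  (read a: s3→s4)
  step 3: s3  (read b: s4→s3)

After x (step 1): s3. After xy (step 3): s3.
They match, so y = ab drives A around a cycle from s3 back to itself; pumping y any number of times keeps A in s3 before reading z, and xyⁱz ∈ L(A) for every i ≥ 0.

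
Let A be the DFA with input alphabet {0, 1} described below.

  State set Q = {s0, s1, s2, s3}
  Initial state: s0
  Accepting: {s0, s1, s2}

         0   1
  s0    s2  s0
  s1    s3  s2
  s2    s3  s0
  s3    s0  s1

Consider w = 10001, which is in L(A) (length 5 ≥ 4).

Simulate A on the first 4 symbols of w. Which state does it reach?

s0

Run of A on the first 4 characters of w = 1 0 0 0:
  step 0: s0  (start)
  step 1: s0  (read 1: s0→s0)
  step 2: s2  (read 0: s0→s2)
  step 3: s3  (read 0: s2→s3)
  step 4: s0  (read 0: s3→s0)

After reading 4 characters, A is in state s0.
(This kind of state-tracing is the core of the pumping-lemma construction: with 4 states, pigeonhole forces a repeat within the first 4 steps.)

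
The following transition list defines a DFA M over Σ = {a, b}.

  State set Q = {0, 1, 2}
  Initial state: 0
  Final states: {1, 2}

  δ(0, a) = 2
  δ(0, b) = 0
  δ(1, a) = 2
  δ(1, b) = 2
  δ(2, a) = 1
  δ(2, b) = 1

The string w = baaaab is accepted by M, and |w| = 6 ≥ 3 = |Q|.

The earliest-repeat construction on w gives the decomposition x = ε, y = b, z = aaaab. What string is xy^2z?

bbaaaab

xy^2z = ε·b·b·aaaab = bbaaaab.
Reading y = b takes M from 0 back to 0, so after x·y·y the machine is still in 0, and z then leads to the accepting state 2. Hence bbaaaab ∈ L(M).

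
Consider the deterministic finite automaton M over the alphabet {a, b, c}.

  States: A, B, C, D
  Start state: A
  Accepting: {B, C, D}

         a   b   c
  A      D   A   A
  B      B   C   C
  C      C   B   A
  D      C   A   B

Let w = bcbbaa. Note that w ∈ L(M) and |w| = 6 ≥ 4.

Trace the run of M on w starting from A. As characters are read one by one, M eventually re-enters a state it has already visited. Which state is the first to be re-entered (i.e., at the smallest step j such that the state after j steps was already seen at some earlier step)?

A

State sequence: A -b-> A -c-> A -b-> A -b-> A -a-> D -a-> C
First repeat at step 1: A was already visited.

The earliest repeat is at step j = 1: M is in A, which it already visited at step i = 0.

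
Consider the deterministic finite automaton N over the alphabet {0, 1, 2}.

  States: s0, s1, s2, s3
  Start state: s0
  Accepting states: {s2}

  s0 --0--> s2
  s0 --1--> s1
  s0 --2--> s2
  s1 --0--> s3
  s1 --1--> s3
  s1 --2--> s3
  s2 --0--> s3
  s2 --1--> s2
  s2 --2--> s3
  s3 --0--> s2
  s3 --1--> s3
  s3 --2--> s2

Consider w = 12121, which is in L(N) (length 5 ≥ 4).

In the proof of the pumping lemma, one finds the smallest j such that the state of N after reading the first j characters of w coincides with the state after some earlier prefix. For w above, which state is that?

s3

State sequence: s0 -1-> s1 -2-> s3 -1-> s3 -2-> s2 -1-> s2
First repeat at step 3: s3 was already visited.

The earliest repeat is at step j = 3: N is in s3, which it already visited at step i = 2.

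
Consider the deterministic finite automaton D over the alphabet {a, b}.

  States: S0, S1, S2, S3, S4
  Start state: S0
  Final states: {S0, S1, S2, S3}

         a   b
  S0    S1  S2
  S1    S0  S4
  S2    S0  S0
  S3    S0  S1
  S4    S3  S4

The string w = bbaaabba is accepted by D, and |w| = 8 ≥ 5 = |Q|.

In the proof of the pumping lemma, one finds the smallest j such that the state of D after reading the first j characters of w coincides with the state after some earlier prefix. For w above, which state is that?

State sequence: S0 -b-> S2 -b-> S0 -a-> S1 -a-> S0 -a-> S1 -b-> S4 -b-> S4 -a-> S3
First repeat at step 2: S0 was already visited.

The earliest repeat is at step j = 2: D is in S0, which it already visited at step i = 0.
With |Q| = 5, pigeonhole forces a state repeat no later than step 5; the substring read between the first and second visits to that state can be pumped.

S0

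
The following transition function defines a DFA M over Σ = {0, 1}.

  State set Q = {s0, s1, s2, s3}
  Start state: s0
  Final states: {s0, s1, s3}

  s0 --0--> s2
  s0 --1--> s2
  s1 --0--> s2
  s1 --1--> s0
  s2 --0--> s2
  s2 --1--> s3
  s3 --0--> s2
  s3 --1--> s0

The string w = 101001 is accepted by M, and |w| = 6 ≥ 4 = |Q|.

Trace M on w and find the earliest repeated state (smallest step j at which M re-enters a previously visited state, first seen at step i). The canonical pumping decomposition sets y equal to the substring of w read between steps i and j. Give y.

0

Run of M on w = 1 0 1 0 0 1:
  step 0: s0  (start)
  step 1: s2  (read 1: s0→s2)
  step 2: s2  (read 0: s2→s2)   ← first repeat (s2 seen earlier)
  step 3: s3  (read 1: s2→s3)
  step 4: s2  (read 0: s3→s2)
  step 5: s2  (read 0: s2→s2)
  step 6: s3  (read 1: s2→s3)

So i = 1, j = 2, giving x = w[0:1] = 1, y = w[1:2] = 0, z = w[2:6] = 1001.
Check: |xy| = 2 ≤ 4 and |y| = 1 ≥ 1. Reading y takes M from s2 back to s2, so every xyⁱz is accepted.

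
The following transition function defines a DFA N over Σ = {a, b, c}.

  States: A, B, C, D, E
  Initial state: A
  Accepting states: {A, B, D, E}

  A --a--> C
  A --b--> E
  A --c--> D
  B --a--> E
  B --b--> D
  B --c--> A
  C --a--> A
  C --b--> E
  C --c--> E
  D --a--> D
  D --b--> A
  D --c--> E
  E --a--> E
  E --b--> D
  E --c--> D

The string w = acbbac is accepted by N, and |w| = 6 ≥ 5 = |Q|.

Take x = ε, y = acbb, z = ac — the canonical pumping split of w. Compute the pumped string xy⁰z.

xy⁰z = xz = ε·ac = ac.
Reading y = acbb takes N from A back to A, so after x the machine is still in A, and z then leads to the accepting state E. Hence ac ∈ L(N).

ac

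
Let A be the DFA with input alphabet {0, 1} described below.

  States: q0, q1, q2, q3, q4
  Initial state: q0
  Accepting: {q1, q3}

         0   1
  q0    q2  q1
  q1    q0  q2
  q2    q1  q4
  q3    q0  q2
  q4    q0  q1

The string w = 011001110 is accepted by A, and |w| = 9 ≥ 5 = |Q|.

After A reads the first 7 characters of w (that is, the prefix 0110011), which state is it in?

q1

State sequence: q0 -0-> q2 -1-> q4 -1-> q1 -0-> q0 -0-> q2 -1-> q4 -1-> q1

After reading 7 characters, A is in state q1.
(This kind of state-tracing is the core of the pumping-lemma construction: with 5 states, pigeonhole forces a repeat within the first 5 steps.)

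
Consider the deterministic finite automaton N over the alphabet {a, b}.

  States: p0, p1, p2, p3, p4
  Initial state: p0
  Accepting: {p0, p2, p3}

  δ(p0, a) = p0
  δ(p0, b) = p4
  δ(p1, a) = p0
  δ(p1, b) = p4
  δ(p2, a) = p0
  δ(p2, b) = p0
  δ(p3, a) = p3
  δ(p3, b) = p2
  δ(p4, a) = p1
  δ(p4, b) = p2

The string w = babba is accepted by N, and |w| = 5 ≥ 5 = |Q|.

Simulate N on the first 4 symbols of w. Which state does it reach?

State sequence: p0 -b-> p4 -a-> p1 -b-> p4 -b-> p2

After reading 4 characters, N is in state p2.

p2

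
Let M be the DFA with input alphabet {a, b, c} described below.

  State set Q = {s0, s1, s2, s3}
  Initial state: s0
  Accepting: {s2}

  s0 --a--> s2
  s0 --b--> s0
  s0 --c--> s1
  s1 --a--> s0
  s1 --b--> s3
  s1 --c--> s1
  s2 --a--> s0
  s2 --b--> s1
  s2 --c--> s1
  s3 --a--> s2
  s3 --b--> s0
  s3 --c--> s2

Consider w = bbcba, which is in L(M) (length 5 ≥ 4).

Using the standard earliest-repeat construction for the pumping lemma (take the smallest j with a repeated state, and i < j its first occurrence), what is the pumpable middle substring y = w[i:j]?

b

Run of M on w = b b c b a:
  step 0: s0  (start)
  step 1: s0  (read b: s0→s0)   ← first repeat (s0 seen earlier)
  step 2: s0  (read b: s0→s0)
  step 3: s1  (read c: s0→s1)
  step 4: s3  (read b: s1→s3)
  step 5: s2  (read a: s3→s2)

So i = 0, j = 1, giving x = w[0:0] = ε, y = w[0:1] = b, z = w[1:5] = bcba.
Check: |xy| = 1 ≤ 4 and |y| = 1 ≥ 1. Reading y takes M from s0 back to s0, so every xyⁱz is accepted.
The DFA has 4 states, so the proof of the pumping lemma guarantees a repeated state among the first 4+1 visited; the segment between the two visits is the pumpable y.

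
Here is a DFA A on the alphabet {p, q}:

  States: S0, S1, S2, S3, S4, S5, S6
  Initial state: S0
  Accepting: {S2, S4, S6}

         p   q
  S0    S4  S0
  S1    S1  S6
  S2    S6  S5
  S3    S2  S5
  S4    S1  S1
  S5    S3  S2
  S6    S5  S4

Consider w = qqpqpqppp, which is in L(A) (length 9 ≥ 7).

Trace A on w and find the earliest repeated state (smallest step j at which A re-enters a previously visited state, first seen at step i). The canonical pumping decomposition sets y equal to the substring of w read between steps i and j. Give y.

q

Run of A on w = q q p q p q p p p:
  step 0: S0  (start)
  step 1: S0  (read q: S0→S0)   ← first repeat (S0 seen earlier)
  step 2: S0  (read q: S0→S0)
  step 3: S4  (read p: S0→S4)
  step 4: S1  (read q: S4→S1)
  step 5: S1  (read p: S1→S1)
  step 6: S6  (read q: S1→S6)
  step 7: S5  (read p: S6→S5)
  step 8: S3  (read p: S5→S3)
  step 9: S2  (read p: S3→S2)

So i = 0, j = 1, giving x = w[0:0] = ε, y = w[0:1] = q, z = w[1:9] = qpqpqppp.
Check: |xy| = 1 ≤ 7 and |y| = 1 ≥ 1. Reading y takes A from S0 back to S0, so every xyⁱz is accepted.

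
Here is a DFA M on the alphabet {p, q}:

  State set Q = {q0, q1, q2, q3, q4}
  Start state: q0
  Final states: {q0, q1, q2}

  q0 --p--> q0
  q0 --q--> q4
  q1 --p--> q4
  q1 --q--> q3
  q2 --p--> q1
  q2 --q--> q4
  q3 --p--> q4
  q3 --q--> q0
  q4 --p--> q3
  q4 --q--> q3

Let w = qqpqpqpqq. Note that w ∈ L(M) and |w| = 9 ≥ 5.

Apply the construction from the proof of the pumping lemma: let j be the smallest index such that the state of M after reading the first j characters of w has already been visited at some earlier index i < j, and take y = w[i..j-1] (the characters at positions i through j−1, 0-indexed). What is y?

State sequence: q0 -q-> q4 -q-> q3 -p-> q4 -q-> q3 -p-> q4 -q-> q3 -p-> q4 -q-> q3 -q-> q0
First repeat at step 3: q4 was already visited.

So i = 1, j = 3, giving x = w[0:1] = q, y = w[1:3] = qp, z = w[3:9] = qpqpqq.
Check: |xy| = 3 ≤ 5 and |y| = 2 ≥ 1. Reading y takes M from q4 back to q4, so every xyⁱz is accepted.
Pumping length from the standard proof: p = 5 (the number of states). The repeated state found above gives |xy| = j ≤ 5 and |y| = j − i ≥ 1.

qp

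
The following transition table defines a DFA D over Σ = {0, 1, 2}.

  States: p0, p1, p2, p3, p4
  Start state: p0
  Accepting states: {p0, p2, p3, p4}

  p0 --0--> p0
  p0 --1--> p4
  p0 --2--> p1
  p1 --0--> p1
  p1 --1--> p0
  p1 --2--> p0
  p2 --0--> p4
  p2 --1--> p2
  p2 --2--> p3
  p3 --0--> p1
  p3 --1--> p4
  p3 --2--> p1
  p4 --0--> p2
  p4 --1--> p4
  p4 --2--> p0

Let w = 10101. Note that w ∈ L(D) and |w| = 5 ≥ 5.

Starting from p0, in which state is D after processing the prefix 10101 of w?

State sequence: p0 -1-> p4 -0-> p2 -1-> p2 -0-> p4 -1-> p4

After reading 5 characters, D is in state p4.

p4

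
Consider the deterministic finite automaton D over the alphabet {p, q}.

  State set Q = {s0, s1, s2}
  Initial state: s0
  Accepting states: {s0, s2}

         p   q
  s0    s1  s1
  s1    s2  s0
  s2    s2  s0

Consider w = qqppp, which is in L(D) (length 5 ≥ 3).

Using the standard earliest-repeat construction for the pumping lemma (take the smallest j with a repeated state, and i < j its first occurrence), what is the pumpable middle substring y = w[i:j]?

qq

State sequence: s0 -q-> s1 -q-> s0 -p-> s1 -p-> s2 -p-> s2
First repeat at step 2: s0 was already visited.

So i = 0, j = 2, giving x = w[0:0] = ε, y = w[0:2] = qq, z = w[2:5] = ppp.
Check: |xy| = 2 ≤ 3 and |y| = 2 ≥ 1. Reading y takes D from s0 back to s0, so every xyⁱz is accepted.
The DFA has 3 states, so the proof of the pumping lemma guarantees a repeated state among the first 3+1 visited; the segment between the two visits is the pumpable y.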